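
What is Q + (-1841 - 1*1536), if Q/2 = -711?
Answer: -4799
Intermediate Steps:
Q = -1422 (Q = 2*(-711) = -1422)
Q + (-1841 - 1*1536) = -1422 + (-1841 - 1*1536) = -1422 + (-1841 - 1536) = -1422 - 3377 = -4799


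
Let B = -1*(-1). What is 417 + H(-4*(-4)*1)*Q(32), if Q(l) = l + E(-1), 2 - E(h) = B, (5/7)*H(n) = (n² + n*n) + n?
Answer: 124053/5 ≈ 24811.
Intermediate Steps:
B = 1
H(n) = 7*n/5 + 14*n²/5 (H(n) = 7*((n² + n*n) + n)/5 = 7*((n² + n²) + n)/5 = 7*(2*n² + n)/5 = 7*(n + 2*n²)/5 = 7*n/5 + 14*n²/5)
E(h) = 1 (E(h) = 2 - 1*1 = 2 - 1 = 1)
Q(l) = 1 + l (Q(l) = l + 1 = 1 + l)
417 + H(-4*(-4)*1)*Q(32) = 417 + (7*(-4*(-4)*1)*(1 + 2*(-4*(-4)*1))/5)*(1 + 32) = 417 + (7*(16*1)*(1 + 2*(16*1))/5)*33 = 417 + ((7/5)*16*(1 + 2*16))*33 = 417 + ((7/5)*16*(1 + 32))*33 = 417 + ((7/5)*16*33)*33 = 417 + (3696/5)*33 = 417 + 121968/5 = 124053/5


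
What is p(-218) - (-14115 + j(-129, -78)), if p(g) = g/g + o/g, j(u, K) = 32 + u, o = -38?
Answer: 1549236/109 ≈ 14213.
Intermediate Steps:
p(g) = 1 - 38/g (p(g) = g/g - 38/g = 1 - 38/g)
p(-218) - (-14115 + j(-129, -78)) = (-38 - 218)/(-218) - (-14115 + (32 - 129)) = -1/218*(-256) - (-14115 - 97) = 128/109 - 1*(-14212) = 128/109 + 14212 = 1549236/109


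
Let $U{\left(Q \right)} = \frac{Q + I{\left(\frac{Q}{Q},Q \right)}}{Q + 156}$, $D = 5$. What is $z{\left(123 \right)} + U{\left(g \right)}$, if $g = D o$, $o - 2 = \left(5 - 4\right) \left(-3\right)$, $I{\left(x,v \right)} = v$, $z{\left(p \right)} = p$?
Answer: $\frac{18563}{151} \approx 122.93$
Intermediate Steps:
$o = -1$ ($o = 2 + \left(5 - 4\right) \left(-3\right) = 2 + 1 \left(-3\right) = 2 - 3 = -1$)
$g = -5$ ($g = 5 \left(-1\right) = -5$)
$U{\left(Q \right)} = \frac{2 Q}{156 + Q}$ ($U{\left(Q \right)} = \frac{Q + Q}{Q + 156} = \frac{2 Q}{156 + Q}$)
$z{\left(123 \right)} + U{\left(g \right)} = 123 + 2 \left(-5\right) \frac{1}{156 - 5} = 123 + 2 \left(-5\right) \frac{1}{151} = 123 - \frac{10}{151} = \frac{18563}{151}$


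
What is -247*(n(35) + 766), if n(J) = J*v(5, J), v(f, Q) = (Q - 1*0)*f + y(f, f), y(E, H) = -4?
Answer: -1667497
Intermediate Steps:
v(f, Q) = -4 + Q*f (v(f, Q) = (Q - 1*0)*f - 4 = (Q + 0)*f - 4 = Q*f - 4 = -4 + Q*f)
n(J) = J*(-4 + 5*J) (n(J) = J*(-4 + J*5) = J*(-4 + 5*J))
-247*(n(35) + 766) = -247*(35*(-4 + 5*35) + 766) = -247*(35*(-4 + 175) + 766) = -247*(35*171 + 766) = -247*(5985 + 766) = -247*6751 = -1667497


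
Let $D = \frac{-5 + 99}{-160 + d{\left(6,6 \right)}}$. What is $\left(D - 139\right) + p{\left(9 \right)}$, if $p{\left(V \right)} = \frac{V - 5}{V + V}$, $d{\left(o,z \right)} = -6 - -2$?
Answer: $- \frac{102841}{738} \approx -139.35$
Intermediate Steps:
$d{\left(o,z \right)} = -4$ ($d{\left(o,z \right)} = -6 + 2 = -4$)
$p{\left(V \right)} = \frac{-5 + V}{2 V}$
$D = - \frac{47}{82}$ ($D = \frac{-5 + 99}{-160 - 4} = \frac{94}{-164} = 94 \left(- \frac{1}{164}\right) = - \frac{47}{82} \approx -0.57317$)
$\left(D - 139\right) + p{\left(9 \right)} = \left(- \frac{47}{82} - 139\right) + \frac{-5 + 9}{2 \cdot 9} = - \frac{11445}{82} + \frac{1}{2} \cdot \frac{1}{9} \cdot 4 = - \frac{11445}{82} + \frac{2}{9} = - \frac{102841}{738}$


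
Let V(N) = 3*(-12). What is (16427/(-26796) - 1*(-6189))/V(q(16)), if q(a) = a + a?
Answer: -165824017/964656 ≈ -171.90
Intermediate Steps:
q(a) = 2*a
V(N) = -36
(16427/(-26796) - 1*(-6189))/V(q(16)) = (16427/(-26796) - 1*(-6189))/(-36) = (16427*(-1/26796) + 6189)*(-1/36) = (-16427/26796 + 6189)*(-1/36) = (165824017/26796)*(-1/36) = -165824017/964656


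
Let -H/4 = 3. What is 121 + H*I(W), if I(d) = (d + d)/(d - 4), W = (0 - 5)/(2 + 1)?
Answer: 1937/17 ≈ 113.94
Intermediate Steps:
W = -5/3 ≈ -1.6667
I(d) = 2*d/(-4 + d) (I(d) = (2*d)/(-4 + d) = 2*d/(-4 + d))
H = -12 (H = -4*3 = -12)
121 + H*I(W) = 121 - 24*(-5)/(3*(-4 - 5/3)) = 121 - 24*(-5)/(3*(-17/3)) = 121 - 24*(-5)*(-3)/(3*17) = 121 - 12*10/17 = 121 - 120/17 = 1937/17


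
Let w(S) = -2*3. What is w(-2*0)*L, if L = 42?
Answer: -252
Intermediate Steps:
w(S) = -6
w(-2*0)*L = -6*42 = -252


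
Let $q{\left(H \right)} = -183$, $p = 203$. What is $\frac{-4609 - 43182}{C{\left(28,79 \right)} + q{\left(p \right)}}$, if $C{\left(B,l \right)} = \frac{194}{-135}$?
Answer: $\frac{6451785}{24899} \approx 259.12$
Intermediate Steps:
$C{\left(B,l \right)} = - \frac{194}{135}$ ($C{\left(B,l \right)} = 194 \left(- \frac{1}{135}\right) = - \frac{194}{135}$)
$\frac{-4609 - 43182}{C{\left(28,79 \right)} + q{\left(p \right)}} = \frac{-4609 - 43182}{- \frac{194}{135} - 183} = - \frac{47791}{- \frac{24899}{135}} = \left(-47791\right) \left(- \frac{135}{24899}\right) = \frac{6451785}{24899}$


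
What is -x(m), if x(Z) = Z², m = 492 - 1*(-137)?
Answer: -395641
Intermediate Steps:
m = 629 (m = 492 + 137 = 629)
-x(m) = -1*629² = -1*395641 = -395641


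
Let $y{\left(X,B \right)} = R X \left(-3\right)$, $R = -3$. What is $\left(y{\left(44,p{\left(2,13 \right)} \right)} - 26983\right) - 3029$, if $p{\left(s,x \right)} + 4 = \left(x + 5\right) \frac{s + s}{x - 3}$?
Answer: $-29616$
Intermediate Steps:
$p{\left(s,x \right)} = -4 + \frac{2 s \left(5 + x\right)}{-3 + x}$ ($p{\left(s,x \right)} = -4 + \left(x + 5\right) \frac{s + s}{x - 3} = -4 + \left(5 + x\right) \frac{2 s}{-3 + x} = -4 + \frac{2 s \left(5 + x\right)}{-3 + x}$)
$y{\left(X,B \right)} = 9 X$ ($y{\left(X,B \right)} = - 3 X \left(-3\right) = 9 X$)
$\left(y{\left(44,p{\left(2,13 \right)} \right)} - 26983\right) - 3029 = \left(9 \cdot 44 - 26983\right) - 3029 = \left(396 - 26983\right) - 3029 = -26587 - 3029 = -29616$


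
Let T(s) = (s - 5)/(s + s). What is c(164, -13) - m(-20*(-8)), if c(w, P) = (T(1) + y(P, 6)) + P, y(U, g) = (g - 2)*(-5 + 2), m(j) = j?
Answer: -187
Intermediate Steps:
y(U, g) = 6 - 3*g (y(U, g) = (-2 + g)*(-3) = 6 - 3*g)
T(s) = (-5 + s)/(2*s) (T(s) = (-5 + s)/((2*s)) = (-5 + s)*(1/(2*s)) = (-5 + s)/(2*s))
c(w, P) = -14 + P (c(w, P) = ((1/2)*(-5 + 1)/1 + (6 - 3*6)) + P = ((1/2)*1*(-4) + (6 - 18)) + P = (-2 - 12) + P = -14 + P)
c(164, -13) - m(-20*(-8)) = (-14 - 13) - (-20)*(-8) = -27 - 1*160 = -27 - 160 = -187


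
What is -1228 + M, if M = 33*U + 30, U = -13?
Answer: -1627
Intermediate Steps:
M = -399 (M = 33*(-13) + 30 = -429 + 30 = -399)
-1228 + M = -1228 - 399 = -1627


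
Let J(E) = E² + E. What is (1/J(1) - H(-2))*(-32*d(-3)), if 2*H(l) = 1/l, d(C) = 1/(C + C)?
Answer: 4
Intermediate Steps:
d(C) = 1/(2*C)
J(E) = E + E²
H(l) = 1/(2*l)
(1/J(1) - H(-2))*(-32*d(-3)) = (1/(1*(1 + 1)) - 1/(2*(-2)))*(-16/(-3)) = (1/(1*2) - (-1)/(2*2))*(-16*(-1)/3) = (1/2 - 1*(-¼))*(-32*(-⅙)) = (½ + ¼)*(16/3) = (¾)*(16/3) = 4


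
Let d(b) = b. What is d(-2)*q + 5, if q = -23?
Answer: 51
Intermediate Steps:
d(-2)*q + 5 = -2*(-23) + 5 = 46 + 5 = 51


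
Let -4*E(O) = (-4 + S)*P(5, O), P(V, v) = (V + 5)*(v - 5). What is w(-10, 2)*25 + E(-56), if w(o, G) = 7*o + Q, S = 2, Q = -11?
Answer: -2330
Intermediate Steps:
P(V, v) = (-5 + v)*(5 + V) (P(V, v) = (5 + V)*(-5 + v) = (-5 + v)*(5 + V))
w(o, G) = -11 + 7*o (w(o, G) = 7*o - 11 = -11 + 7*o)
E(O) = -25 + 5*O (E(O) = -(-4 + 2)*(-25 - 5*5 + 5*O + 5*O)/4 = -(-1)*(-25 - 25 + 5*O + 5*O)/2 = -(-1)*(-50 + 10*O)/2 = -(100 - 20*O)/4 = -25 + 5*O)
w(-10, 2)*25 + E(-56) = (-11 + 7*(-10))*25 + (-25 + 5*(-56)) = (-11 - 70)*25 + (-25 - 280) = -81*25 - 305 = -2025 - 305 = -2330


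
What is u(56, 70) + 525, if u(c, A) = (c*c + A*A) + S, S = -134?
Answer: 8427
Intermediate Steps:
u(c, A) = -134 + A² + c² (u(c, A) = (c*c + A*A) - 134 = (c² + A²) - 134 = (A² + c²) - 134 = -134 + A² + c²)
u(56, 70) + 525 = (-134 + 70² + 56²) + 525 = (-134 + 4900 + 3136) + 525 = 7902 + 525 = 8427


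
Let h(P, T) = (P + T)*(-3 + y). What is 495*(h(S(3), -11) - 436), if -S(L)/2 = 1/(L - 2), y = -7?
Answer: -151470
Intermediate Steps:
S(L) = -2/(-2 + L) (S(L) = -2/(L - 2) = -2/(-2 + L))
h(P, T) = -10*P - 10*T (h(P, T) = (P + T)*(-3 - 7) = (P + T)*(-10) = -10*P - 10*T)
495*(h(S(3), -11) - 436) = 495*((-(-20)/(-2 + 3) - 10*(-11)) - 436) = 495*((-(-20)/1 + 110) - 436) = 495*((-(-20) + 110) - 436) = 495*((-10*(-2) + 110) - 436) = 495*((20 + 110) - 436) = 495*(130 - 436) = 495*(-306) = -151470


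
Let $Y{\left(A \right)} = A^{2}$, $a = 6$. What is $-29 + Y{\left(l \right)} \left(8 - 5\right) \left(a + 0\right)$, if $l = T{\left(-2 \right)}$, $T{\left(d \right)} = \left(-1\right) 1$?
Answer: $-11$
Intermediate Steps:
$T{\left(d \right)} = -1$
$l = -1$
$-29 + Y{\left(l \right)} \left(8 - 5\right) \left(a + 0\right) = -29 + \left(-1\right)^{2} \left(8 - 5\right) \left(6 + 0\right) = -29 + 1 \cdot 3 \cdot 6 = -29 + 1 \cdot 18 = -29 + 18 = -11$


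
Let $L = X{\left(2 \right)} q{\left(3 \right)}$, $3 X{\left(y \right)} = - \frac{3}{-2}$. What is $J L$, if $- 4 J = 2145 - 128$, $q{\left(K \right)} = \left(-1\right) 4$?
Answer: $\frac{2017}{2} \approx 1008.5$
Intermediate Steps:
$X{\left(y \right)} = \frac{1}{2}$ ($X{\left(y \right)} = \frac{\left(-3\right) \frac{1}{-2}}{3} = \frac{\left(-3\right) \left(- \frac{1}{2}\right)}{3} = \frac{1}{3} \cdot \frac{3}{2} = \frac{1}{2}$)
$q{\left(K \right)} = -4$
$J = - \frac{2017}{4}$ ($J = - \frac{2145 - 128}{4} = \left(- \frac{1}{4}\right) 2017 = - \frac{2017}{4} \approx -504.25$)
$L = -2$ ($L = \frac{1}{2} \left(-4\right) = -2$)
$J L = \left(- \frac{2017}{4}\right) \left(-2\right) = \frac{2017}{2}$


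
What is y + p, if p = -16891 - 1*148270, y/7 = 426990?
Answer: 2823769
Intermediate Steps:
y = 2988930 (y = 7*426990 = 2988930)
p = -165161 (p = -16891 - 148270 = -165161)
y + p = 2988930 - 165161 = 2823769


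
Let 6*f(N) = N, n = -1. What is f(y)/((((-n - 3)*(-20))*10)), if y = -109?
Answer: -109/2400 ≈ -0.045417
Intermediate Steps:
f(N) = N/6
f(y)/((((-n - 3)*(-20))*10)) = ((⅙)*(-109))/((((-1*(-1) - 3)*(-20))*10)) = -109*(-1/(200*(1 - 3)))/6 = -109/(6*(-2*(-20)*10)) = -109/(6*(40*10)) = -109/6/400 = -109/6*1/400 = -109/2400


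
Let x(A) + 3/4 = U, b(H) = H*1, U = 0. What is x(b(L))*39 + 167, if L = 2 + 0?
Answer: 551/4 ≈ 137.75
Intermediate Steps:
L = 2
b(H) = H
x(A) = -¾ (x(A) = -¾ + 0 = -¾)
x(b(L))*39 + 167 = -¾*39 + 167 = -117/4 + 167 = 551/4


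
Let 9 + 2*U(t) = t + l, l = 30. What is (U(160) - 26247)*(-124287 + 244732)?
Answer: -6300839285/2 ≈ -3.1504e+9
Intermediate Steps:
U(t) = 21/2 + t/2 (U(t) = -9/2 + (t + 30)/2 = -9/2 + (30 + t)/2 = -9/2 + (15 + t/2) = 21/2 + t/2)
(U(160) - 26247)*(-124287 + 244732) = ((21/2 + (½)*160) - 26247)*(-124287 + 244732) = ((21/2 + 80) - 26247)*120445 = (181/2 - 26247)*120445 = -52313/2*120445 = -6300839285/2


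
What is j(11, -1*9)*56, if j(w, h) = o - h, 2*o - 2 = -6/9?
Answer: 1624/3 ≈ 541.33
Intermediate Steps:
o = ⅔ (o = 1 + (-6/9)/2 = 1 + (-6*⅑)/2 = 1 + (½)*(-⅔) = 1 - ⅓ = ⅔ ≈ 0.66667)
j(w, h) = ⅔ - h
j(11, -1*9)*56 = (⅔ - (-1)*9)*56 = (⅔ - 1*(-9))*56 = (⅔ + 9)*56 = (29/3)*56 = 1624/3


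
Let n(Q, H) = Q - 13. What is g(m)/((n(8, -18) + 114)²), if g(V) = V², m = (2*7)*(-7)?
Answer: 9604/11881 ≈ 0.80835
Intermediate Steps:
n(Q, H) = -13 + Q
m = -98 (m = 14*(-7) = -98)
g(m)/((n(8, -18) + 114)²) = (-98)²/(((-13 + 8) + 114)²) = 9604/((-5 + 114)²) = 9604/(109²) = 9604/11881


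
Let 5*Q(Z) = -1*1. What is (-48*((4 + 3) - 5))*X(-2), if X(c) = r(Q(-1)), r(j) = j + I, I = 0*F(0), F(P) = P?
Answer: 96/5 ≈ 19.200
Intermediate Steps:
Q(Z) = -⅕ (Q(Z) = (-1*1)/5 = (⅕)*(-1) = -⅕)
I = 0 (I = 0*0 = 0)
r(j) = j (r(j) = j + 0 = j)
X(c) = -⅕
(-48*((4 + 3) - 5))*X(-2) = -48*((4 + 3) - 5)*(-⅕) = -48*(7 - 5)*(-⅕) = -48*2*(-⅕) = -96*(-⅕) = 96/5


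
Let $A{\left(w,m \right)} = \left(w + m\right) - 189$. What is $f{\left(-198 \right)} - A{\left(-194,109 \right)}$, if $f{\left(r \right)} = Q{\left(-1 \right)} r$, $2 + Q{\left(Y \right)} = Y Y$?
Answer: $472$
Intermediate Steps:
$Q{\left(Y \right)} = -2 + Y^{2}$ ($Q{\left(Y \right)} = -2 + Y Y = -2 + Y^{2}$)
$A{\left(w,m \right)} = -189 + m + w$ ($A{\left(w,m \right)} = \left(m + w\right) - 189 = -189 + m + w$)
$f{\left(r \right)} = - r$ ($f{\left(r \right)} = \left(-2 + \left(-1\right)^{2}\right) r = \left(-2 + 1\right) r = - r$)
$f{\left(-198 \right)} - A{\left(-194,109 \right)} = \left(-1\right) \left(-198\right) - \left(-189 + 109 - 194\right) = 198 - -274 = 198 + 274 = 472$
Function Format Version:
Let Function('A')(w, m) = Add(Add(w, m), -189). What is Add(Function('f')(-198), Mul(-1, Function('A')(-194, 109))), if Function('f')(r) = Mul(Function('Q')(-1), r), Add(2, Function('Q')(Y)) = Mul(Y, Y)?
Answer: 472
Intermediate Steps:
Function('Q')(Y) = Add(-2, Pow(Y, 2)) (Function('Q')(Y) = Add(-2, Mul(Y, Y)) = Add(-2, Pow(Y, 2)))
Function('A')(w, m) = Add(-189, m, w) (Function('A')(w, m) = Add(Add(m, w), -189) = Add(-189, m, w))
Function('f')(r) = Mul(-1, r) (Function('f')(r) = Mul(Add(-2, Pow(-1, 2)), r) = Mul(Add(-2, 1), r) = Mul(-1, r))
Add(Function('f')(-198), Mul(-1, Function('A')(-194, 109))) = Add(Mul(-1, -198), Mul(-1, Add(-189, 109, -194))) = Add(198, Mul(-1, -274)) = Add(198, 274) = 472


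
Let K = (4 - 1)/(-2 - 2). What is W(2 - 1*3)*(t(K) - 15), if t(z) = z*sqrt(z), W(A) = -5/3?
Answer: 25 + 5*I*sqrt(3)/8 ≈ 25.0 + 1.0825*I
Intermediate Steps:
W(A) = -5/3 (W(A) = -5*1/3 = -5/3)
K = -3/4 (K = 3/(-4) = 3*(-1/4) = -3/4 ≈ -0.75000)
t(z) = z**(3/2)
W(2 - 1*3)*(t(K) - 15) = -5*((-3/4)**(3/2) - 15)/3 = -5*(-3*I*sqrt(3)/8 - 15)/3 = -5*(-15 - 3*I*sqrt(3)/8)/3 = 25 + 5*I*sqrt(3)/8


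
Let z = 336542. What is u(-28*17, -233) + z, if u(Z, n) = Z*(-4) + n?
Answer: 338213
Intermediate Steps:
u(Z, n) = n - 4*Z (u(Z, n) = -4*Z + n = n - 4*Z)
u(-28*17, -233) + z = (-233 - (-112)*17) + 336542 = (-233 - 4*(-476)) + 336542 = (-233 + 1904) + 336542 = 1671 + 336542 = 338213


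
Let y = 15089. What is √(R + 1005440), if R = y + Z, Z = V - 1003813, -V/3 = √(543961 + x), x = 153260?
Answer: √(16716 - 63*√1581) ≈ 119.21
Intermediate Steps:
V = -63*√1581 (V = -3*√(543961 + 153260) = -63*√1581 ≈ -2505.0)
Z = -1003813 - 63*√1581 (Z = -63*√1581 - 1003813 = -1003813 - 63*√1581 ≈ -1.0063e+6)
R = -988724 - 63*√1581 (R = 15089 + (-1003813 - 63*√1581) = -988724 - 63*√1581 ≈ -9.9123e+5)
√(R + 1005440) = √((-988724 - 63*√1581) + 1005440) = √(16716 - 63*√1581)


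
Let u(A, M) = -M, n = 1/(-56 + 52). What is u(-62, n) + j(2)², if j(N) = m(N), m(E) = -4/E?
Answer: 17/4 ≈ 4.2500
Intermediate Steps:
j(N) = -4/N
n = -¼ (n = 1/(-4) = -¼ ≈ -0.25000)
u(-62, n) + j(2)² = -1*(-¼) + (-4/2)² = ¼ + (-4*½)² = ¼ + (-2)² = ¼ + 4 = 17/4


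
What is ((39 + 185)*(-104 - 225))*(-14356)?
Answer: 1057979776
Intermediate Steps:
((39 + 185)*(-104 - 225))*(-14356) = (224*(-329))*(-14356) = -73696*(-14356) = 1057979776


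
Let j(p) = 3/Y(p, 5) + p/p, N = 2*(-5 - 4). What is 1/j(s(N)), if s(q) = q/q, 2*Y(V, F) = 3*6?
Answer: ¾ ≈ 0.75000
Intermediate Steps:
N = -18 (N = 2*(-9) = -18)
Y(V, F) = 9 (Y(V, F) = (3*6)/2 = (½)*18 = 9)
s(q) = 1
j(p) = 4/3 (j(p) = 3/9 + p/p = 3*(⅑) + 1 = ⅓ + 1 = 4/3)
1/j(s(N)) = 1/(4/3) = ¾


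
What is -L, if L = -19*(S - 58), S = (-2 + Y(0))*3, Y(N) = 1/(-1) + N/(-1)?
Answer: -1273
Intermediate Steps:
Y(N) = -1 - N (Y(N) = 1*(-1) + N*(-1) = -1 - N)
S = -9 (S = (-2 + (-1 - 1*0))*3 = (-2 + (-1 + 0))*3 = (-2 - 1)*3 = -3*3 = -9)
L = 1273 (L = -19*(-9 - 58) = -19*(-67) = 1273)
-L = -1*1273 = -1273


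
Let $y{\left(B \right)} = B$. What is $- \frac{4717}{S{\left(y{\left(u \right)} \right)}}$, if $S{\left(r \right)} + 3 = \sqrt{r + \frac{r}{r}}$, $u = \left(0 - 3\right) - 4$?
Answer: $\frac{4717}{5} + \frac{4717 i \sqrt{6}}{15} \approx 943.4 + 770.28 i$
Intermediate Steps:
$u = -7$ ($u = -3 - 4 = -7$)
$S{\left(r \right)} = -3 + \sqrt{1 + r}$ ($S{\left(r \right)} = -3 + \sqrt{r + \frac{r}{r}} = -3 + \sqrt{r + 1} = -3 + \sqrt{1 + r}$)
$- \frac{4717}{S{\left(y{\left(u \right)} \right)}} = - \frac{4717}{-3 + \sqrt{1 - 7}} = - \frac{4717}{-3 + \sqrt{-6}} = - \frac{4717}{-3 + i \sqrt{6}}$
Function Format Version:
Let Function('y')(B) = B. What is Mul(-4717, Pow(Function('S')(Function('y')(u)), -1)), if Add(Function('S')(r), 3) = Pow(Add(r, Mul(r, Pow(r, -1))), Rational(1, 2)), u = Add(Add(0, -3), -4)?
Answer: Add(Rational(4717, 5), Mul(Rational(4717, 15), I, Pow(6, Rational(1, 2)))) ≈ Add(943.40, Mul(770.28, I))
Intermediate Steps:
u = -7 (u = Add(-3, -4) = -7)
Function('S')(r) = Add(-3, Pow(Add(1, r), Rational(1, 2))) (Function('S')(r) = Add(-3, Pow(Add(r, Mul(r, Pow(r, -1))), Rational(1, 2))) = Add(-3, Pow(Add(r, 1), Rational(1, 2))) = Add(-3, Pow(Add(1, r), Rational(1, 2))))
Mul(-4717, Pow(Function('S')(Function('y')(u)), -1)) = Mul(-4717, Pow(Add(-3, Pow(Add(1, -7), Rational(1, 2))), -1)) = Mul(-4717, Pow(Add(-3, Pow(-6, Rational(1, 2))), -1)) = Mul(-4717, Pow(Add(-3, Mul(I, Pow(6, Rational(1, 2)))), -1))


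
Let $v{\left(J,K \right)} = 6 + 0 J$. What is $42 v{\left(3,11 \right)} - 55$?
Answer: $197$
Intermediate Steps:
$v{\left(J,K \right)} = 6$ ($v{\left(J,K \right)} = 6 + 0 = 6$)
$42 v{\left(3,11 \right)} - 55 = 42 \cdot 6 - 55 = 252 - 55 = 197$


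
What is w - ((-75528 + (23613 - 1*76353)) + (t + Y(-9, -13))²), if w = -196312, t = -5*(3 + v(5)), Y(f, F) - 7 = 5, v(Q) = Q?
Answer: -68828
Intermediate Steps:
Y(f, F) = 12 (Y(f, F) = 7 + 5 = 12)
t = -40 (t = -5*(3 + 5) = -5*8 = -40)
w - ((-75528 + (23613 - 1*76353)) + (t + Y(-9, -13))²) = -196312 - ((-75528 + (23613 - 1*76353)) + (-40 + 12)²) = -196312 - ((-75528 + (23613 - 76353)) + (-28)²) = -196312 - ((-75528 - 52740) + 784) = -196312 - (-128268 + 784) = -196312 - 1*(-127484) = -196312 + 127484 = -68828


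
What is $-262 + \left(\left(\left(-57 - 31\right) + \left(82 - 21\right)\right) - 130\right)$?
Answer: $-419$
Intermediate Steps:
$-262 + \left(\left(\left(-57 - 31\right) + \left(82 - 21\right)\right) - 130\right) = -262 + \left(\left(-88 + 61\right) - 130\right) = -262 - 157 = -419$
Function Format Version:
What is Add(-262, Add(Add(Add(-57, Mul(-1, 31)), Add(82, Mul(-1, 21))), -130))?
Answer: -419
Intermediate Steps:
Add(-262, Add(Add(Add(-57, Mul(-1, 31)), Add(82, Mul(-1, 21))), -130)) = Add(-262, Add(Add(Add(-57, -31), Add(82, -21)), -130)) = Add(-262, Add(Add(-88, 61), -130)) = Add(-262, Add(-27, -130)) = Add(-262, -157) = -419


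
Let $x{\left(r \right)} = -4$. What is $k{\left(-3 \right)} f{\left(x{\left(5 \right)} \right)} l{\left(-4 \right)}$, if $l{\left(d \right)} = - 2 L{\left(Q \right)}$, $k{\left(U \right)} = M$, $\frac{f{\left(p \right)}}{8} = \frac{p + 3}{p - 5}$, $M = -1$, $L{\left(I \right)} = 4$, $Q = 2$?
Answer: $\frac{64}{9} \approx 7.1111$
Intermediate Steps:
$f{\left(p \right)} = \frac{8 \left(3 + p\right)}{-5 + p}$ ($f{\left(p \right)} = 8 \frac{p + 3}{p - 5} = 8 \frac{3 + p}{-5 + p} = \frac{8 \left(3 + p\right)}{-5 + p}$)
$k{\left(U \right)} = -1$
$l{\left(d \right)} = -8$ ($l{\left(d \right)} = \left(-2\right) 4 = -8$)
$k{\left(-3 \right)} f{\left(x{\left(5 \right)} \right)} l{\left(-4 \right)} = - \frac{8 \left(3 - 4\right)}{-5 - 4} \left(-8\right) = - \frac{8 \left(-1\right)}{-9} \left(-8\right) = - \frac{8 \left(-1\right) \left(-1\right)}{9} \left(-8\right) = \left(-1\right) \frac{8}{9} \left(-8\right) = \left(- \frac{8}{9}\right) \left(-8\right) = \frac{64}{9}$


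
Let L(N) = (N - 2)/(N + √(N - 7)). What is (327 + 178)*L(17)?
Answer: 42925/93 - 2525*√10/93 ≈ 375.70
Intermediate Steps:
L(N) = (-2 + N)/(N + √(-7 + N))
(327 + 178)*L(17) = (327 + 178)*((-2 + 17)/(17 + √(-7 + 17))) = 505*(15/(17 + √10)) = 7575/(17 + √10)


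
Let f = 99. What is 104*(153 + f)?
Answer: 26208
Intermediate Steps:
104*(153 + f) = 104*(153 + 99) = 104*252 = 26208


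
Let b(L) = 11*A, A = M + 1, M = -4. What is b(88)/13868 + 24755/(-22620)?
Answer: -4300610/3921177 ≈ -1.0968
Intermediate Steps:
A = -3 (A = -4 + 1 = -3)
b(L) = -33 (b(L) = 11*(-3) = -33)
b(88)/13868 + 24755/(-22620) = -33/13868 + 24755/(-22620) = -33*1/13868 + 24755*(-1/22620) = -33/13868 - 4951/4524 = -4300610/3921177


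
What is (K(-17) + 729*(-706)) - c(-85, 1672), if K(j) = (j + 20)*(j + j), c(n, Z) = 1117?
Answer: -515893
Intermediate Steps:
K(j) = 2*j*(20 + j) (K(j) = (20 + j)*(2*j) = 2*j*(20 + j))
(K(-17) + 729*(-706)) - c(-85, 1672) = (2*(-17)*(20 - 17) + 729*(-706)) - 1*1117 = (2*(-17)*3 - 514674) - 1117 = (-102 - 514674) - 1117 = -514776 - 1117 = -515893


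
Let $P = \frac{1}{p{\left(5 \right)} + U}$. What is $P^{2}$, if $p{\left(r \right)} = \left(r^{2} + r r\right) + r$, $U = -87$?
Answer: $\frac{1}{1024} \approx 0.00097656$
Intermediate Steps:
$p{\left(r \right)} = r + 2 r^{2}$ ($p{\left(r \right)} = \left(r^{2} + r^{2}\right) + r = 2 r^{2} + r = r + 2 r^{2}$)
$P = - \frac{1}{32}$ ($P = \frac{1}{5 \left(1 + 2 \cdot 5\right) - 87} = \frac{1}{5 \left(1 + 10\right) - 87} = \frac{1}{5 \cdot 11 - 87} = \frac{1}{55 - 87} = \frac{1}{-32} = - \frac{1}{32} \approx -0.03125$)
$P^{2} = \left(- \frac{1}{32}\right)^{2} = \frac{1}{1024}$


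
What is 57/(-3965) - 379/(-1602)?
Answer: 1411421/6351930 ≈ 0.22220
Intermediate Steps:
57/(-3965) - 379/(-1602) = 57*(-1/3965) - 379*(-1/1602) = -57/3965 + 379/1602 = 1411421/6351930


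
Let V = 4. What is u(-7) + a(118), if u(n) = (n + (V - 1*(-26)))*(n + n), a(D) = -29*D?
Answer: -3744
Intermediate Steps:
u(n) = 2*n*(30 + n) (u(n) = (n + (4 - 1*(-26)))*(n + n) = (n + (4 + 26))*(2*n) = (n + 30)*(2*n) = (30 + n)*(2*n) = 2*n*(30 + n))
u(-7) + a(118) = 2*(-7)*(30 - 7) - 29*118 = 2*(-7)*23 - 3422 = -322 - 3422 = -3744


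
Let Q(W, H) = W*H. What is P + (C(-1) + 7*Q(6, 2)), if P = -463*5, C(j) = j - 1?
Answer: -2233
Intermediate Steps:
C(j) = -1 + j
Q(W, H) = H*W
P = -2315
P + (C(-1) + 7*Q(6, 2)) = -2315 + ((-1 - 1) + 7*(2*6)) = -2315 + (-2 + 7*12) = -2315 + (-2 + 84) = -2315 + 82 = -2233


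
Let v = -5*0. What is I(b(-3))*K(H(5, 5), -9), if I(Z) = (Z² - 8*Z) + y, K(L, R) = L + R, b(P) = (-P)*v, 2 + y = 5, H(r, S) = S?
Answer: -12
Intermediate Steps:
v = 0
y = 3 (y = -2 + 5 = 3)
b(P) = 0 (b(P) = -P*0 = 0)
I(Z) = 3 + Z² - 8*Z (I(Z) = (Z² - 8*Z) + 3 = 3 + Z² - 8*Z)
I(b(-3))*K(H(5, 5), -9) = (3 + 0² - 8*0)*(5 - 9) = (3 + 0 + 0)*(-4) = 3*(-4) = -12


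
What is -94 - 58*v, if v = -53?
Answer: 2980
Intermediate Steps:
-94 - 58*v = -94 - 58*(-53) = -94 + 3074 = 2980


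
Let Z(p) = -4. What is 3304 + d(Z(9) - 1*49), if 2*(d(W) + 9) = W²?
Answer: 9399/2 ≈ 4699.5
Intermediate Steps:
d(W) = -9 + W²/2
3304 + d(Z(9) - 1*49) = 3304 + (-9 + (-4 - 1*49)²/2) = 3304 + (-9 + (-4 - 49)²/2) = 3304 + (-9 + (½)*(-53)²) = 3304 + (-9 + (½)*2809) = 3304 + (-9 + 2809/2) = 3304 + 2791/2 = 9399/2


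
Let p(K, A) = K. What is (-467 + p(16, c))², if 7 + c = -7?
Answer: 203401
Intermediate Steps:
c = -14 (c = -7 - 7 = -14)
(-467 + p(16, c))² = (-467 + 16)² = (-451)² = 203401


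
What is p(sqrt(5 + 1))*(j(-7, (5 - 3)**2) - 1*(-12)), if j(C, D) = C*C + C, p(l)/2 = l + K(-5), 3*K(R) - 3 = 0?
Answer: 108 + 108*sqrt(6) ≈ 372.54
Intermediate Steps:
K(R) = 1 (K(R) = 1 + (1/3)*0 = 1 + 0 = 1)
p(l) = 2 + 2*l (p(l) = 2*(l + 1) = 2*(1 + l) = 2 + 2*l)
j(C, D) = C + C**2 (j(C, D) = C**2 + C = C + C**2)
p(sqrt(5 + 1))*(j(-7, (5 - 3)**2) - 1*(-12)) = (2 + 2*sqrt(5 + 1))*(-7*(1 - 7) - 1*(-12)) = (2 + 2*sqrt(6))*(-7*(-6) + 12) = (2 + 2*sqrt(6))*(42 + 12) = (2 + 2*sqrt(6))*54 = 108 + 108*sqrt(6)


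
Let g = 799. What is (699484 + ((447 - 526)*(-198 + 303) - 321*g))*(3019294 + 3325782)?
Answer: 2758267987960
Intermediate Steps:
(699484 + ((447 - 526)*(-198 + 303) - 321*g))*(3019294 + 3325782) = (699484 + ((447 - 526)*(-198 + 303) - 321*799))*(3019294 + 3325782) = (699484 + (-79*105 - 256479))*6345076 = (699484 + (-8295 - 256479))*6345076 = (699484 - 264774)*6345076 = 434710*6345076 = 2758267987960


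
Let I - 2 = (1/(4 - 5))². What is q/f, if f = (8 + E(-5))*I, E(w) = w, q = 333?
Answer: 37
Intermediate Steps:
I = 3 (I = 2 + (1/(4 - 5))² = 2 + (1/(-1))² = 2 + (-1)² = 2 + 1 = 3)
f = 9 (f = (8 - 5)*3 = 3*3 = 9)
q/f = 333/9 = 333*(⅑) = 37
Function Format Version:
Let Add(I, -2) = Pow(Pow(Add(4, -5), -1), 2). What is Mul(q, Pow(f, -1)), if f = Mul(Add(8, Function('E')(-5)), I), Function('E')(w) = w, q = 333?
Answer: 37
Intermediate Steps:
I = 3 (I = Add(2, Pow(Pow(Add(4, -5), -1), 2)) = Add(2, Pow(Pow(-1, -1), 2)) = Add(2, Pow(-1, 2)) = Add(2, 1) = 3)
f = 9 (f = Mul(Add(8, -5), 3) = Mul(3, 3) = 9)
Mul(q, Pow(f, -1)) = Mul(333, Pow(9, -1)) = Mul(333, Rational(1, 9)) = 37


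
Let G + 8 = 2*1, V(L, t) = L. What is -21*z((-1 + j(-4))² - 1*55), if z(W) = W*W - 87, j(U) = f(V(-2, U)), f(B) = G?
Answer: 1071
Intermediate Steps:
G = -6 (G = -8 + 2*1 = -8 + 2 = -6)
f(B) = -6
j(U) = -6
z(W) = -87 + W² (z(W) = W² - 87 = -87 + W²)
-21*z((-1 + j(-4))² - 1*55) = -21*(-87 + ((-1 - 6)² - 1*55)²) = -21*(-87 + ((-7)² - 55)²) = -21*(-87 + (49 - 55)²) = -21*(-87 + (-6)²) = -21*(-87 + 36) = -21*(-51) = 1071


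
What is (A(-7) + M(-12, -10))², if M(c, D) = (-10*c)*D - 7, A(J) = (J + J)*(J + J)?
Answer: 1022121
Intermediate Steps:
A(J) = 4*J² (A(J) = (2*J)*(2*J) = 4*J²)
M(c, D) = -7 - 10*D*c (M(c, D) = -10*D*c - 7 = -7 - 10*D*c)
(A(-7) + M(-12, -10))² = (4*(-7)² + (-7 - 10*(-10)*(-12)))² = (4*49 + (-7 - 1200))² = (196 - 1207)² = (-1011)² = 1022121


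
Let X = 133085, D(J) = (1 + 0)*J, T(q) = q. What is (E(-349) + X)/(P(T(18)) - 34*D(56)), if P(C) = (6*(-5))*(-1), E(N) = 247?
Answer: -66666/937 ≈ -71.148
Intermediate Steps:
D(J) = J (D(J) = 1*J = J)
P(C) = 30 (P(C) = -30*(-1) = 30)
(E(-349) + X)/(P(T(18)) - 34*D(56)) = (247 + 133085)/(30 - 34*56) = 133332/(30 - 1904) = 133332/(-1874) = 133332*(-1/1874) = -66666/937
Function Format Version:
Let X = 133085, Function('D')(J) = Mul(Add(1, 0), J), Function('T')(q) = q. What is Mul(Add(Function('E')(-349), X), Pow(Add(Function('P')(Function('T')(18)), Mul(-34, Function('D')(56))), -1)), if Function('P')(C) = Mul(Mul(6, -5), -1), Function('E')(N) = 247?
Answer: Rational(-66666, 937) ≈ -71.148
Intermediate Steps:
Function('D')(J) = J (Function('D')(J) = Mul(1, J) = J)
Function('P')(C) = 30 (Function('P')(C) = Mul(-30, -1) = 30)
Mul(Add(Function('E')(-349), X), Pow(Add(Function('P')(Function('T')(18)), Mul(-34, Function('D')(56))), -1)) = Mul(Add(247, 133085), Pow(Add(30, Mul(-34, 56)), -1)) = Mul(133332, Pow(Add(30, -1904), -1)) = Mul(133332, Pow(-1874, -1)) = Mul(133332, Rational(-1, 1874)) = Rational(-66666, 937)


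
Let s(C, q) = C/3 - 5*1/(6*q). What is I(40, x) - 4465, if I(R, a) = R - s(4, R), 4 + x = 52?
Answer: -70821/16 ≈ -4426.3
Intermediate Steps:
s(C, q) = -5/(6*q) + C/3 (s(C, q) = C*(1/3) - 5/(6*q) = C/3 - 5/(6*q) = -5/(6*q) + C/3)
x = 48 (x = -4 + 52 = 48)
I(R, a) = -4/3 + R + 5/(6*R) (I(R, a) = R - (-5/(6*R) + (1/3)*4) = R - (-5/(6*R) + 4/3) = R - (4/3 - 5/(6*R)) = R + (-4/3 + 5/(6*R)) = -4/3 + R + 5/(6*R))
I(40, x) - 4465 = (-4/3 + 40 + (5/6)/40) - 4465 = (-4/3 + 40 + (5/6)*(1/40)) - 4465 = (-4/3 + 40 + 1/48) - 4465 = 619/16 - 4465 = -70821/16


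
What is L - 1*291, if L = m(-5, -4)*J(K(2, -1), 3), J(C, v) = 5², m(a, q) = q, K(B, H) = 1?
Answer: -391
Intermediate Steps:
J(C, v) = 25
L = -100 (L = -4*25 = -100)
L - 1*291 = -100 - 1*291 = -100 - 291 = -391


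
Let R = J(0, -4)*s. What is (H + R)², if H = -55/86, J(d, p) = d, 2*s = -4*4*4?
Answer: 3025/7396 ≈ 0.40900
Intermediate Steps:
s = -32 (s = (-4*4*4)/2 = (-16*4)/2 = (½)*(-64) = -32)
H = -55/86 (H = -55*1/86 = -55/86 ≈ -0.63953)
R = 0 (R = 0*(-32) = 0)
(H + R)² = (-55/86 + 0)² = (-55/86)² = 3025/7396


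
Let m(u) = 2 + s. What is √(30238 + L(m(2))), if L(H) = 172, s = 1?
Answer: √30410 ≈ 174.38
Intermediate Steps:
m(u) = 3 (m(u) = 2 + 1 = 3)
√(30238 + L(m(2))) = √(30238 + 172) = √30410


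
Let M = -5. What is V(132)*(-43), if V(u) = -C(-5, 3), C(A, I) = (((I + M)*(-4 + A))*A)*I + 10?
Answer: -11180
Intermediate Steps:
C(A, I) = 10 + A*I*(-5 + I)*(-4 + A) (C(A, I) = (((I - 5)*(-4 + A))*A)*I + 10 = (((-5 + I)*(-4 + A))*A)*I + 10 = (A*(-5 + I)*(-4 + A))*I + 10 = A*I*(-5 + I)*(-4 + A) + 10 = 10 + A*I*(-5 + I)*(-4 + A))
V(u) = 260 (V(u) = -(10 + (-5)²*3² - 5*3*(-5)² - 4*(-5)*3² + 20*(-5)*3) = -(10 + 25*9 - 5*3*25 - 4*(-5)*9 - 300) = -(10 + 225 - 375 + 180 - 300) = -1*(-260) = 260)
V(132)*(-43) = 260*(-43) = -11180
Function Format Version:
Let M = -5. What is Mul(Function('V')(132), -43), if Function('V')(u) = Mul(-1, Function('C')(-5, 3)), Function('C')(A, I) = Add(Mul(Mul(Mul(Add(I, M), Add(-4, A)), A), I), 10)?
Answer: -11180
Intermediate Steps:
Function('C')(A, I) = Add(10, Mul(A, I, Add(-5, I), Add(-4, A))) (Function('C')(A, I) = Add(Mul(Mul(Mul(Add(I, -5), Add(-4, A)), A), I), 10) = Add(Mul(Mul(Mul(Add(-5, I), Add(-4, A)), A), I), 10) = Add(Mul(Mul(A, Add(-5, I), Add(-4, A)), I), 10) = Add(Mul(A, I, Add(-5, I), Add(-4, A)), 10) = Add(10, Mul(A, I, Add(-5, I), Add(-4, A))))
Function('V')(u) = 260 (Function('V')(u) = Mul(-1, Add(10, Mul(Pow(-5, 2), Pow(3, 2)), Mul(-5, 3, Pow(-5, 2)), Mul(-4, -5, Pow(3, 2)), Mul(20, -5, 3))) = Mul(-1, Add(10, Mul(25, 9), Mul(-5, 3, 25), Mul(-4, -5, 9), -300)) = Mul(-1, Add(10, 225, -375, 180, -300)) = Mul(-1, -260) = 260)
Mul(Function('V')(132), -43) = Mul(260, -43) = -11180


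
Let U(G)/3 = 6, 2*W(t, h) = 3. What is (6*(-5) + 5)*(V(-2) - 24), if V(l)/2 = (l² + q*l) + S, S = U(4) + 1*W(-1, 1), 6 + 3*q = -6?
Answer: -975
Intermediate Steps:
W(t, h) = 3/2 (W(t, h) = (½)*3 = 3/2)
q = -4 (q = -2 + (⅓)*(-6) = -2 - 2 = -4)
U(G) = 18 (U(G) = 3*6 = 18)
S = 39/2 (S = 18 + 1*(3/2) = 18 + 3/2 = 39/2 ≈ 19.500)
V(l) = 39 - 8*l + 2*l² (V(l) = 2*((l² - 4*l) + 39/2) = 2*(39/2 + l² - 4*l) = 39 - 8*l + 2*l²)
(6*(-5) + 5)*(V(-2) - 24) = (6*(-5) + 5)*((39 - 8*(-2) + 2*(-2)²) - 24) = (-30 + 5)*((39 + 16 + 2*4) - 24) = -25*((39 + 16 + 8) - 24) = -25*(63 - 24) = -25*39 = -975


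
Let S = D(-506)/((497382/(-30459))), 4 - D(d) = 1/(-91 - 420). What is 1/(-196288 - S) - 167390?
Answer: -2783635887035667464/16629642672507 ≈ -1.6739e+5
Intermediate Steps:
D(d) = 2045/511 (D(d) = 4 - 1/(-91 - 420) = 4 - 1/(-511) = 4 - 1*(-1/511) = 4 + 1/511 = 2045/511)
S = -20762885/84720734 (S = 2045/(511*((497382/(-30459)))) = 2045/(511*((497382*(-1/30459)))) = 2045/(511*(-165794/10153)) = (2045/511)*(-10153/165794) = -20762885/84720734 ≈ -0.24507)
1/(-196288 - S) - 167390 = 1/(-196288 - 1*(-20762885/84720734)) - 167390 = 1/(-196288 + 20762885/84720734) - 167390 = 1/(-16629642672507/84720734) - 167390 = -84720734/16629642672507 - 167390 = -2783635887035667464/16629642672507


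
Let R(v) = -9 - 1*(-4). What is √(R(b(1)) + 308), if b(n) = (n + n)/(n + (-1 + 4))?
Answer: √303 ≈ 17.407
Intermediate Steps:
b(n) = 2*n/(3 + n) (b(n) = (2*n)/(n + 3) = (2*n)/(3 + n) = 2*n/(3 + n))
R(v) = -5 (R(v) = -9 + 4 = -5)
√(R(b(1)) + 308) = √(-5 + 308) = √303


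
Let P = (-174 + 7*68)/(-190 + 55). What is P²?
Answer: 91204/18225 ≈ 5.0043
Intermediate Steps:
P = -302/135 (P = (-174 + 476)/(-135) = 302*(-1/135) = -302/135 ≈ -2.2370)
P² = (-302/135)² = 91204/18225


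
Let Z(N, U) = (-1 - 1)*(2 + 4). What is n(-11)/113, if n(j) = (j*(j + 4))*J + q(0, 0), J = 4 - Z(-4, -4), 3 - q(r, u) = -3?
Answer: 1238/113 ≈ 10.956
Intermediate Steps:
q(r, u) = 6 (q(r, u) = 3 - 1*(-3) = 3 + 3 = 6)
Z(N, U) = -12 (Z(N, U) = -2*6 = -12)
J = 16 (J = 4 - 1*(-12) = 4 + 12 = 16)
n(j) = 6 + 16*j*(4 + j) (n(j) = (j*(j + 4))*16 + 6 = (j*(4 + j))*16 + 6 = 16*j*(4 + j) + 6 = 6 + 16*j*(4 + j))
n(-11)/113 = (6 + 16*(-11)² + 64*(-11))/113 = (6 + 16*121 - 704)/113 = (6 + 1936 - 704)/113 = (1/113)*1238 = 1238/113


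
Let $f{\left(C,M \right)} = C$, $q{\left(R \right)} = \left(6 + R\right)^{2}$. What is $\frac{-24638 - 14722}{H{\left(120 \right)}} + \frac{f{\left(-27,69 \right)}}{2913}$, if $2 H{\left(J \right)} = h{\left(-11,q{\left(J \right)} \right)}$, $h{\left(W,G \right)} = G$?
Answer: $- \frac{6381667}{1284633} \approx -4.9677$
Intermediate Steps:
$H{\left(J \right)} = \frac{\left(6 + J\right)^{2}}{2}$
$\frac{-24638 - 14722}{H{\left(120 \right)}} + \frac{f{\left(-27,69 \right)}}{2913} = \frac{-24638 - 14722}{\frac{1}{2} \left(6 + 120\right)^{2}} - \frac{27}{2913} = \frac{-24638 - 14722}{\frac{1}{2} \cdot 126^{2}} - \frac{9}{971} = - \frac{39360}{\frac{1}{2} \cdot 15876} - \frac{9}{971} = - \frac{39360}{7938} - \frac{9}{971} = \left(-39360\right) \frac{1}{7938} - \frac{9}{971} = - \frac{6560}{1323} - \frac{9}{971} = - \frac{6381667}{1284633}$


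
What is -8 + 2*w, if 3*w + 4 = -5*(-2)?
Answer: -4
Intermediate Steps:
w = 2 (w = -4/3 + (-5*(-2))/3 = -4/3 + (1/3)*10 = -4/3 + 10/3 = 2)
-8 + 2*w = -8 + 2*2 = -8 + 4 = -4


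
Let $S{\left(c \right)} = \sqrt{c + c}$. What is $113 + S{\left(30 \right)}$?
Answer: $113 + 2 \sqrt{15} \approx 120.75$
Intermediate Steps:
$S{\left(c \right)} = \sqrt{2} \sqrt{c}$ ($S{\left(c \right)} = \sqrt{2 c} = \sqrt{2} \sqrt{c}$)
$113 + S{\left(30 \right)} = 113 + \sqrt{2} \sqrt{30} = 113 + 2 \sqrt{15}$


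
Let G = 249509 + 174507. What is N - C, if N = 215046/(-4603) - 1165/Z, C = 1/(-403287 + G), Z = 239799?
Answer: -56266395564122/1204240123527 ≈ -46.724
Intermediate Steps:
G = 424016
C = 1/20729 (C = 1/(-403287 + 424016) = 1/20729 ≈ 4.8242e-5)
N = -51573178249/1103794797 (N = 215046/(-4603) - 1165/239799 = 215046*(-1/4603) - 1165*1/239799 = -215046/4603 - 1165/239799 = -51573178249/1103794797 ≈ -46.724)
N - C = -51573178249/1103794797 - 1*1/20729 = -51573178249/1103794797 - 1/20729 = -56266395564122/1204240123527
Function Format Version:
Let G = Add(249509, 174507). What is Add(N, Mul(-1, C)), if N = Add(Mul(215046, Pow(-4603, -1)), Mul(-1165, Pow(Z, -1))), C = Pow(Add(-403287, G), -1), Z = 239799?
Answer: Rational(-56266395564122, 1204240123527) ≈ -46.724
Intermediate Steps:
G = 424016
C = Rational(1, 20729) (C = Pow(Add(-403287, 424016), -1) = Pow(20729, -1) = Rational(1, 20729) ≈ 4.8242e-5)
N = Rational(-51573178249, 1103794797) (N = Add(Mul(215046, Pow(-4603, -1)), Mul(-1165, Pow(239799, -1))) = Add(Mul(215046, Rational(-1, 4603)), Mul(-1165, Rational(1, 239799))) = Add(Rational(-215046, 4603), Rational(-1165, 239799)) = Rational(-51573178249, 1103794797) ≈ -46.724)
Add(N, Mul(-1, C)) = Add(Rational(-51573178249, 1103794797), Mul(-1, Rational(1, 20729))) = Add(Rational(-51573178249, 1103794797), Rational(-1, 20729)) = Rational(-56266395564122, 1204240123527)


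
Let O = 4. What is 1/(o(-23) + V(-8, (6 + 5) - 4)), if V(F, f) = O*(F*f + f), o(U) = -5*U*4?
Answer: 1/264 ≈ 0.0037879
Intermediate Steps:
o(U) = -20*U
V(F, f) = 4*f + 4*F*f (V(F, f) = 4*(F*f + f) = 4*(f + F*f) = 4*f + 4*F*f)
1/(o(-23) + V(-8, (6 + 5) - 4)) = 1/(-20*(-23) + 4*((6 + 5) - 4)*(1 - 8)) = 1/(460 + 4*(11 - 4)*(-7)) = 1/(460 + 4*7*(-7)) = 1/(460 - 196) = 1/264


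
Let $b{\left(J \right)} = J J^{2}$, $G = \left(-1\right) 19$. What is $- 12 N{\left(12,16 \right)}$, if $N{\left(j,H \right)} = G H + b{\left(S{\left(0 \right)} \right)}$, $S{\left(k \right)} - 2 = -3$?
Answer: $3660$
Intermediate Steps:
$G = -19$
$S{\left(k \right)} = -1$ ($S{\left(k \right)} = 2 - 3 = -1$)
$b{\left(J \right)} = J^{3}$
$N{\left(j,H \right)} = -1 - 19 H$ ($N{\left(j,H \right)} = - 19 H + \left(-1\right)^{3} = - 19 H - 1 = -1 - 19 H$)
$- 12 N{\left(12,16 \right)} = - 12 \left(-1 - 304\right) = \left(-12\right) \left(-305\right) = 3660$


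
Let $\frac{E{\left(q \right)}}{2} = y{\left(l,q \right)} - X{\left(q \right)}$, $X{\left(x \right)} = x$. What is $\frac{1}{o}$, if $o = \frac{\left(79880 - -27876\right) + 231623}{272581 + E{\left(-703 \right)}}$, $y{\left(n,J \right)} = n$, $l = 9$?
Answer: $\frac{274005}{339379} \approx 0.80737$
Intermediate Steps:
$E{\left(q \right)} = 18 - 2 q$ ($E{\left(q \right)} = 2 \left(9 - q\right) = 18 - 2 q$)
$o = \frac{339379}{274005}$ ($o = \frac{\left(79880 - -27876\right) + 231623}{272581 + \left(18 - -1406\right)} = \frac{\left(79880 + 27876\right) + 231623}{272581 + \left(18 + 1406\right)} = \frac{107756 + 231623}{272581 + 1424} = \frac{339379}{274005} \approx 1.2386$)
$\frac{1}{o} = \frac{1}{\frac{339379}{274005}} = \frac{274005}{339379}$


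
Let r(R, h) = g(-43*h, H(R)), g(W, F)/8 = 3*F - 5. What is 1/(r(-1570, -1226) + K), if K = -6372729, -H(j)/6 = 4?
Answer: -1/6373345 ≈ -1.5690e-7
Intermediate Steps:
H(j) = -24 (H(j) = -6*4 = -24)
g(W, F) = -40 + 24*F (g(W, F) = 8*(3*F - 5) = 8*(-5 + 3*F) = -40 + 24*F)
r(R, h) = -616 (r(R, h) = -40 + 24*(-24) = -40 - 576 = -616)
1/(r(-1570, -1226) + K) = 1/(-616 - 6372729) = 1/(-6373345) = -1/6373345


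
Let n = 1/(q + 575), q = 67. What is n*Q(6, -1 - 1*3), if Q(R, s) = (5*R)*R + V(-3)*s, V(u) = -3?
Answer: 32/107 ≈ 0.29907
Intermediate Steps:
n = 1/642 (n = 1/(67 + 575) = 1/642 ≈ 0.0015576)
Q(R, s) = -3*s + 5*R² (Q(R, s) = (5*R)*R - 3*s = 5*R² - 3*s = -3*s + 5*R²)
n*Q(6, -1 - 1*3) = (-3*(-1 - 1*3) + 5*6²)/642 = (-3*(-1 - 3) + 5*36)/642 = (-3*(-4) + 180)/642 = (12 + 180)/642 = (1/642)*192 = 32/107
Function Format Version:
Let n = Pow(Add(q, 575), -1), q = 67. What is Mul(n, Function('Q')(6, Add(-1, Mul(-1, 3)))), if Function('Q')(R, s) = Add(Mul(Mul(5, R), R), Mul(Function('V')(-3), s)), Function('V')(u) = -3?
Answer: Rational(32, 107) ≈ 0.29907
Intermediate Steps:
n = Rational(1, 642) (n = Pow(Add(67, 575), -1) = Pow(642, -1) = Rational(1, 642) ≈ 0.0015576)
Function('Q')(R, s) = Add(Mul(-3, s), Mul(5, Pow(R, 2))) (Function('Q')(R, s) = Add(Mul(Mul(5, R), R), Mul(-3, s)) = Add(Mul(5, Pow(R, 2)), Mul(-3, s)) = Add(Mul(-3, s), Mul(5, Pow(R, 2))))
Mul(n, Function('Q')(6, Add(-1, Mul(-1, 3)))) = Mul(Rational(1, 642), Add(Mul(-3, Add(-1, Mul(-1, 3))), Mul(5, Pow(6, 2)))) = Mul(Rational(1, 642), Add(Mul(-3, Add(-1, -3)), Mul(5, 36))) = Mul(Rational(1, 642), Add(Mul(-3, -4), 180)) = Mul(Rational(1, 642), Add(12, 180)) = Mul(Rational(1, 642), 192) = Rational(32, 107)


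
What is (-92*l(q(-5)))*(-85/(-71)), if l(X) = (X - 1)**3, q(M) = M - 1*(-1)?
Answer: 977500/71 ≈ 13768.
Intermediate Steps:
q(M) = 1 + M (q(M) = M + 1 = 1 + M)
l(X) = (-1 + X)**3
(-92*l(q(-5)))*(-85/(-71)) = (-92*(-1 + (1 - 5))**3)*(-85/(-71)) = (-92*(-1 - 4)**3)*(-85*(-1/71)) = -92*(-5)**3*(85/71) = -92*(-125)*(85/71) = 11500*(85/71) = 977500/71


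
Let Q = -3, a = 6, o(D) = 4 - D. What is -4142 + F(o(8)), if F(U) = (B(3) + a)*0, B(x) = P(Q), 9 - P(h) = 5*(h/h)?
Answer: -4142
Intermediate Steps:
P(h) = 4 (P(h) = 9 - 5*h/h = 9 - 5 = 4)
B(x) = 4
F(U) = 0 (F(U) = (4 + 6)*0 = 10*0 = 0)
-4142 + F(o(8)) = -4142 + 0 = -4142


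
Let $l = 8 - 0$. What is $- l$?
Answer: $-8$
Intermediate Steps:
$l = 8$ ($l = 8 + 0 = 8$)
$- l = \left(-1\right) 8 = -8$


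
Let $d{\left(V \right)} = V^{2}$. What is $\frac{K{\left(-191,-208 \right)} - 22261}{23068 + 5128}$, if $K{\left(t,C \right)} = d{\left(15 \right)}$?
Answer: $- \frac{787}{1007} \approx -0.78153$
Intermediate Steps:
$K{\left(t,C \right)} = 225$ ($K{\left(t,C \right)} = 15^{2} = 225$)
$\frac{K{\left(-191,-208 \right)} - 22261}{23068 + 5128} = \frac{225 - 22261}{23068 + 5128} = - \frac{22036}{28196} = \left(-22036\right) \frac{1}{28196} = - \frac{787}{1007}$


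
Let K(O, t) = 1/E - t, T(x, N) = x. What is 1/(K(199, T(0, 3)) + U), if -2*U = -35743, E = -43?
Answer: 86/1536947 ≈ 5.5955e-5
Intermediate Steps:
U = 35743/2 (U = -1/2*(-35743) = 35743/2 ≈ 17872.)
K(O, t) = -1/43 - t (K(O, t) = 1/(-43) - t = -1/43 - t)
1/(K(199, T(0, 3)) + U) = 1/((-1/43 - 1*0) + 35743/2) = 1/((-1/43 + 0) + 35743/2) = 1/(-1/43 + 35743/2) = 1/(1536947/86) = 86/1536947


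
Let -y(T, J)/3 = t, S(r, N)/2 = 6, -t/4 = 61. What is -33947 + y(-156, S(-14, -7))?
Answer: -33215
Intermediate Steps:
t = -244 (t = -4*61 = -244)
S(r, N) = 12 (S(r, N) = 2*6 = 12)
y(T, J) = 732 (y(T, J) = -3*(-244) = 732)
-33947 + y(-156, S(-14, -7)) = -33947 + 732 = -33215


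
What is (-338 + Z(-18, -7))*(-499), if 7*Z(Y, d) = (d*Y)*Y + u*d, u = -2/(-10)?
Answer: 1652189/5 ≈ 3.3044e+5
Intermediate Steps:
u = 1/5 (u = -2*(-1/10) = 1/5 ≈ 0.20000)
Z(Y, d) = d/35 + d*Y**2/7 (Z(Y, d) = ((d*Y)*Y + d/5)/7 = ((Y*d)*Y + d/5)/7 = (d*Y**2 + d/5)/7 = (d/5 + d*Y**2)/7 = d/35 + d*Y**2/7)
(-338 + Z(-18, -7))*(-499) = (-338 + (1/35)*(-7)*(1 + 5*(-18)**2))*(-499) = (-338 + (1/35)*(-7)*(1 + 5*324))*(-499) = (-338 + (1/35)*(-7)*(1 + 1620))*(-499) = (-338 + (1/35)*(-7)*1621)*(-499) = (-338 - 1621/5)*(-499) = -3311/5*(-499) = 1652189/5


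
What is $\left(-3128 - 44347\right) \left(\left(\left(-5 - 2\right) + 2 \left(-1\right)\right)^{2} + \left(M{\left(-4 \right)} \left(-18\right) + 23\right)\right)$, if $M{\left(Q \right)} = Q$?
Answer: $-8355600$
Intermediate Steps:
$\left(-3128 - 44347\right) \left(\left(\left(-5 - 2\right) + 2 \left(-1\right)\right)^{2} + \left(M{\left(-4 \right)} \left(-18\right) + 23\right)\right) = \left(-3128 - 44347\right) \left(\left(\left(-5 - 2\right) + 2 \left(-1\right)\right)^{2} + \left(\left(-4\right) \left(-18\right) + 23\right)\right) = - 47475 \left(\left(\left(-5 - 2\right) - 2\right)^{2} + \left(72 + 23\right)\right) = - 47475 \left(\left(-7 - 2\right)^{2} + 95\right) = - 47475 \left(\left(-9\right)^{2} + 95\right) = - 47475 \left(81 + 95\right) = \left(-47475\right) 176 = -8355600$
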